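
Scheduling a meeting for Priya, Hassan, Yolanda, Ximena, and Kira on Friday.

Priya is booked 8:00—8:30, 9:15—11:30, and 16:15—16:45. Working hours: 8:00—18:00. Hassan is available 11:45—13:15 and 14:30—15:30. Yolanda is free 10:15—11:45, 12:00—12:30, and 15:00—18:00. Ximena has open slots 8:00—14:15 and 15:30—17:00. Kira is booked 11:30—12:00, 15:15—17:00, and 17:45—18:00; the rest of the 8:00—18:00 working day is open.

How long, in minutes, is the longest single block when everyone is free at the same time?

Priya free within 08:00–18:00: 08:30–09:15, 11:30–16:15, 16:45–18:00.
Kira free within 08:00–18:00: 08:00–11:30, 12:00–15:15, 17:00–17:45.
Priya ∩ Hassan: 11:45–13:15, 14:30–15:30.
Priya ∩ Hassan ∩ Yolanda: 12:00–12:30, 15:00–15:30.
Priya ∩ Hassan ∩ Yolanda ∩ Ximena: 12:00–12:30.
Priya ∩ Hassan ∩ Yolanda ∩ Ximena ∩ Kira: 12:00–12:30.
Single common window of 30 minutes.

30 minutes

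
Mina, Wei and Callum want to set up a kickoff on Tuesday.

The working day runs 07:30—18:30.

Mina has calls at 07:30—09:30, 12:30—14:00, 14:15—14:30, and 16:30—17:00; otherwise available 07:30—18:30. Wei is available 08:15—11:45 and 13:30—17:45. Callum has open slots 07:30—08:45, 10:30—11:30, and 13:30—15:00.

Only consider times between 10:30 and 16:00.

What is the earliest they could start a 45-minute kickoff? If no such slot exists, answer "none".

10:30

Mina free within 07:30–18:30: 09:30–12:30, 14:00–14:15, 14:30–16:30, 17:00–18:30.
Mina ∩ Wei: 09:30–11:45, 14:00–14:15, 14:30–16:30, 17:00–17:45.
Mina ∩ Wei ∩ Callum: 10:30–11:30, 14:00–14:15, 14:30–15:00.
Restricted to 10:30–16:00: 10:30–11:30, 14:00–14:15, 14:30–15:00.
Windows ≥ 45 min: 10:30–11:30.
Earliest such window starts at 10:30.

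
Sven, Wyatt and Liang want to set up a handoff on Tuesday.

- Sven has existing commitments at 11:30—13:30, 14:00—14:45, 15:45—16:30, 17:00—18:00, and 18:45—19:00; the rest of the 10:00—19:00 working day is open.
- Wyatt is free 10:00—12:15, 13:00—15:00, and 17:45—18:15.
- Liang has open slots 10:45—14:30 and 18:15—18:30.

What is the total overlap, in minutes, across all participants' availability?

Sven free within 10:00–19:00: 10:00–11:30, 13:30–14:00, 14:45–15:45, 16:30–17:00, 18:00–18:45.
Sven ∩ Wyatt: 10:00–11:30, 13:30–14:00, 14:45–15:00, 18:00–18:15.
Sven ∩ Wyatt ∩ Liang: 10:45–11:30, 13:30–14:00.
Total common minutes: 45 + 30 = 75.

75 minutes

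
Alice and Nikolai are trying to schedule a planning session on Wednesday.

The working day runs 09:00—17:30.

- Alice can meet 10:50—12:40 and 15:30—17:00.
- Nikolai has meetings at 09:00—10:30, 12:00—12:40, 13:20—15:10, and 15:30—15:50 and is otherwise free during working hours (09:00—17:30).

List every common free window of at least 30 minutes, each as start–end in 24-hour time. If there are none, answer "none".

Nikolai free within 09:00–17:30: 10:30–12:00, 12:40–13:20, 15:10–15:30, 15:50–17:30.
Alice ∩ Nikolai: 10:50–12:00, 15:50–17:00.
Windows ≥ 30 min: 10:50–12:00, 15:50–17:00.

10:50–12:00, 15:50–17:00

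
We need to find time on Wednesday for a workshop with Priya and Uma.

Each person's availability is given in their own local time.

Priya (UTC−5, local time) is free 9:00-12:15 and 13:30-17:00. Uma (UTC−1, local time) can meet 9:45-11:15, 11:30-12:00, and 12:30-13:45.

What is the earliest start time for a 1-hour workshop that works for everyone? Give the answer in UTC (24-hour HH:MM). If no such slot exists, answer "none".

none

Priya → UTC: 14:00–17:15, 18:30–22:00.
Uma → UTC: 10:45–12:15, 12:30–13:00, 13:30–14:45.
Priya ∩ Uma: 14:00–14:45.
Windows ≥ 60 min: (none).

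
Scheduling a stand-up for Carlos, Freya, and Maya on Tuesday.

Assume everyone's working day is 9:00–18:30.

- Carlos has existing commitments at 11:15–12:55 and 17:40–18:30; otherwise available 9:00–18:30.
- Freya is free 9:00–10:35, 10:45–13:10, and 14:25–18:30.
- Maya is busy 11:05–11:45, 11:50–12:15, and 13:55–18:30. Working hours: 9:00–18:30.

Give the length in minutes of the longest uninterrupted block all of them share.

95 minutes

Carlos free within 09:00–18:30: 09:00–11:15, 12:55–17:40.
Maya free within 09:00–18:30: 09:00–11:05, 11:45–11:50, 12:15–13:55.
Carlos ∩ Freya: 09:00–10:35, 10:45–11:15, 12:55–13:10, 14:25–17:40.
Carlos ∩ Freya ∩ Maya: 09:00–10:35, 10:45–11:05, 12:55–13:10.
Common window lengths: 95, 20, 15 min; longest is 95.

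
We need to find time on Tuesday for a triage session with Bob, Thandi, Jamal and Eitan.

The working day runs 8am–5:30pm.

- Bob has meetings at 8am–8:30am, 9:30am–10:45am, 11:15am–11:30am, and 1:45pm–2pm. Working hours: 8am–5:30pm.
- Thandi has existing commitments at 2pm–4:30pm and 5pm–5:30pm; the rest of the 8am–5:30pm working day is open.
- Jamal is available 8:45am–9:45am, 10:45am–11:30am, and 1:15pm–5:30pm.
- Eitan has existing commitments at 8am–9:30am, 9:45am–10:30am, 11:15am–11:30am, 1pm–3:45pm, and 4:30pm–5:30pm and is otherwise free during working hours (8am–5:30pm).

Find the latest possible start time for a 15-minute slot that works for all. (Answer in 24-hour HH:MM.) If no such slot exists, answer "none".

Bob free within 08:00–17:30: 08:30–09:30, 10:45–11:15, 11:30–13:45, 14:00–17:30.
Thandi free within 08:00–17:30: 08:00–14:00, 16:30–17:00.
Eitan free within 08:00–17:30: 09:30–09:45, 10:30–11:15, 11:30–13:00, 15:45–16:30.
Bob ∩ Thandi: 08:30–09:30, 10:45–11:15, 11:30–13:45, 16:30–17:00.
Bob ∩ Thandi ∩ Jamal: 08:45–09:30, 10:45–11:15, 13:15–13:45, 16:30–17:00.
Bob ∩ Thandi ∩ Jamal ∩ Eitan: 10:45–11:15.
Windows ≥ 15 min: 10:45–11:15.
Latest start in the last window 10:45–11:15 is 11:15 − 15 min = 11:00.

11:00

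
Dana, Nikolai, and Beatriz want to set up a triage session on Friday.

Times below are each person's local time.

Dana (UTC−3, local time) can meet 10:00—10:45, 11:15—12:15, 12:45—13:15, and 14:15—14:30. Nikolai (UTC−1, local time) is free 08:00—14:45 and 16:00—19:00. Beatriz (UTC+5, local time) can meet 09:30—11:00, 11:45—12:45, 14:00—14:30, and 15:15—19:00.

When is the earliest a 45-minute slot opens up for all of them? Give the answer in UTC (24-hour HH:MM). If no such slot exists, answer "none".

Dana → UTC: 13:00–13:45, 14:15–15:15, 15:45–16:15, 17:15–17:30.
Nikolai → UTC: 09:00–15:45, 17:00–20:00.
Beatriz → UTC: 04:30–06:00, 06:45–07:45, 09:00–09:30, 10:15–14:00.
Dana ∩ Nikolai: 13:00–13:45, 14:15–15:15, 17:15–17:30.
Dana ∩ Nikolai ∩ Beatriz: 13:00–13:45.
Windows ≥ 45 min: 13:00–13:45.
Earliest such window starts at 13:00.

13:00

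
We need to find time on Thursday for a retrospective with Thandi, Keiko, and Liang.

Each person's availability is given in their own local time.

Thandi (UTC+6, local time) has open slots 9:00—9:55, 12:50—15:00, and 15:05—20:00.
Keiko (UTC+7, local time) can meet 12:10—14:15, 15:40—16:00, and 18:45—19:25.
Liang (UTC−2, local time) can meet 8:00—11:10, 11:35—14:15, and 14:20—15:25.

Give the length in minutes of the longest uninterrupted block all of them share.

40 minutes

Thandi → UTC: 03:00–03:55, 06:50–09:00, 09:05–14:00.
Keiko → UTC: 05:10–07:15, 08:40–09:00, 11:45–12:25.
Liang → UTC: 10:00–13:10, 13:35–16:15, 16:20–17:25.
Thandi ∩ Keiko: 06:50–07:15, 08:40–09:00, 11:45–12:25.
Thandi ∩ Keiko ∩ Liang: 11:45–12:25.
Single common window of 40 minutes.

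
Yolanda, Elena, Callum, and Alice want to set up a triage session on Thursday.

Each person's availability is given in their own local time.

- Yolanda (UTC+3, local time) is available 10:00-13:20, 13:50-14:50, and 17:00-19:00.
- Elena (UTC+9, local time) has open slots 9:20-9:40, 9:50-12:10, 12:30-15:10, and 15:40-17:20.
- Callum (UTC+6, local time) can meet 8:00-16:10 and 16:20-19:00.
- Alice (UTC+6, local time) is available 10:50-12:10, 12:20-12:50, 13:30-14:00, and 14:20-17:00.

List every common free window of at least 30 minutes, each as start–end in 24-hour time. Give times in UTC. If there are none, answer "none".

Yolanda → UTC: 07:00–10:20, 10:50–11:50, 14:00–16:00.
Elena → UTC: 00:20–00:40, 00:50–03:10, 03:30–06:10, 06:40–08:20.
Callum → UTC: 02:00–10:10, 10:20–13:00.
Alice → UTC: 04:50–06:10, 06:20–06:50, 07:30–08:00, 08:20–11:00.
Yolanda ∩ Elena: 07:00–08:20.
Yolanda ∩ Elena ∩ Callum: 07:00–08:20.
Yolanda ∩ Elena ∩ Callum ∩ Alice: 07:30–08:00.
Windows ≥ 30 min: 07:30–08:00.

07:30–08:00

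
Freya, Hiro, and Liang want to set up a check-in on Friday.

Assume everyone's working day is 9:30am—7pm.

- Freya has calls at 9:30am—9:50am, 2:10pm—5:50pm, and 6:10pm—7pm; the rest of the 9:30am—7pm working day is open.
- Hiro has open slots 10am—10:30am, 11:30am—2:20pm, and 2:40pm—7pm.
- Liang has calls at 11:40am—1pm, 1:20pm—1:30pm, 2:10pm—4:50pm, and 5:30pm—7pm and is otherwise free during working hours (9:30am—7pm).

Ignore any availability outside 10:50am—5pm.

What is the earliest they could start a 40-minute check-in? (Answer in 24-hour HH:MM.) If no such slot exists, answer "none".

Freya free within 09:30–19:00: 09:50–14:10, 17:50–18:10.
Liang free within 09:30–19:00: 09:30–11:40, 13:00–13:20, 13:30–14:10, 16:50–17:30.
Freya ∩ Hiro: 10:00–10:30, 11:30–14:10, 17:50–18:10.
Freya ∩ Hiro ∩ Liang: 10:00–10:30, 11:30–11:40, 13:00–13:20, 13:30–14:10.
Restricted to 10:50–17:00: 11:30–11:40, 13:00–13:20, 13:30–14:10.
Windows ≥ 40 min: 13:30–14:10.
Earliest such window starts at 13:30.

13:30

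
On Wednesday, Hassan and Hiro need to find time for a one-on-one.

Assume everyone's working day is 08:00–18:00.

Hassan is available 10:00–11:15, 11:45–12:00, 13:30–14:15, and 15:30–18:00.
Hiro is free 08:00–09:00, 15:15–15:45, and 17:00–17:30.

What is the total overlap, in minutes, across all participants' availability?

45 minutes

Hassan ∩ Hiro: 15:30–15:45, 17:00–17:30.
Total common minutes: 15 + 30 = 45.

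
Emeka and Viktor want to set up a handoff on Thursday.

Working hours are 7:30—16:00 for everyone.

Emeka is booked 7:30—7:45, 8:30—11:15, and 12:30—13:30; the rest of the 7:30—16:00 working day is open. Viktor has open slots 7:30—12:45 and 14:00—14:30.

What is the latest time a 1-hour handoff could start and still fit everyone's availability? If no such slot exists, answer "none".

Emeka free within 07:30–16:00: 07:45–08:30, 11:15–12:30, 13:30–16:00.
Emeka ∩ Viktor: 07:45–08:30, 11:15–12:30, 14:00–14:30.
Windows ≥ 60 min: 11:15–12:30.
Latest start in the last window 11:15–12:30 is 12:30 − 60 min = 11:30.

11:30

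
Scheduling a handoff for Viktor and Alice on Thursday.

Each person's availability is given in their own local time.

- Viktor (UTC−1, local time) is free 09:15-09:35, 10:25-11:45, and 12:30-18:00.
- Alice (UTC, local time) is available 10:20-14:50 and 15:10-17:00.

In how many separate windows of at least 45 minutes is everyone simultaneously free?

Viktor → UTC: 10:15–10:35, 11:25–12:45, 13:30–19:00.
Alice → UTC: 10:20–14:50, 15:10–17:00.
Viktor ∩ Alice: 10:20–10:35, 11:25–12:45, 13:30–14:50, 15:10–17:00.
Windows ≥ 45 min: 11:25–12:45, 13:30–14:50, 15:10–17:00.
That's 3 windows.

3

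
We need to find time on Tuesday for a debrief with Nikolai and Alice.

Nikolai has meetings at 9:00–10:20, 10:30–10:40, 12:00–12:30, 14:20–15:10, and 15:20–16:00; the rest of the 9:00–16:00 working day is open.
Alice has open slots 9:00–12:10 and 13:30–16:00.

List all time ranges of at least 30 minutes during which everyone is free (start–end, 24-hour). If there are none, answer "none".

Nikolai free within 09:00–16:00: 10:20–10:30, 10:40–12:00, 12:30–14:20, 15:10–15:20.
Nikolai ∩ Alice: 10:20–10:30, 10:40–12:00, 13:30–14:20, 15:10–15:20.
Windows ≥ 30 min: 10:40–12:00, 13:30–14:20.

10:40–12:00, 13:30–14:20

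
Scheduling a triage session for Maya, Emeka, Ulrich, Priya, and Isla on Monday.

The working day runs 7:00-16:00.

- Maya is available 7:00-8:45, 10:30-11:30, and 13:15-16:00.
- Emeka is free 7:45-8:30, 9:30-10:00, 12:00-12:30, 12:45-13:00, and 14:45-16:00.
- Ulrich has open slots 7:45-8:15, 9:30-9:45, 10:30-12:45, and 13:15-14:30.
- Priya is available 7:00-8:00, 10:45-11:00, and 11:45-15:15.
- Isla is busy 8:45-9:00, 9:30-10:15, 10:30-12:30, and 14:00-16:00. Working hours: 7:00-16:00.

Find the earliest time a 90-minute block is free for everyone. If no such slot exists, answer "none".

none

Isla free within 07:00–16:00: 07:00–08:45, 09:00–09:30, 10:15–10:30, 12:30–14:00.
Maya ∩ Emeka: 07:45–08:30, 14:45–16:00.
Maya ∩ Emeka ∩ Ulrich: 07:45–08:15.
Maya ∩ Emeka ∩ Ulrich ∩ Priya: 07:45–08:00.
Maya ∩ Emeka ∩ Ulrich ∩ Priya ∩ Isla: 07:45–08:00.
Windows ≥ 90 min: (none).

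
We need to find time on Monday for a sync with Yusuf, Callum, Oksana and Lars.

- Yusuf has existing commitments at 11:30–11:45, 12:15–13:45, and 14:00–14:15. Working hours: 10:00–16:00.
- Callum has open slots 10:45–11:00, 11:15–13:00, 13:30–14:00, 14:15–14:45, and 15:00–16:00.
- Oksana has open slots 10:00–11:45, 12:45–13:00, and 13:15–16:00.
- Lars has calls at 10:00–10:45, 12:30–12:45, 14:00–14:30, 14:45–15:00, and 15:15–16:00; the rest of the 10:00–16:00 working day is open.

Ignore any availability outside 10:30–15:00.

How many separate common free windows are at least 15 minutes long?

Yusuf free within 10:00–16:00: 10:00–11:30, 11:45–12:15, 13:45–14:00, 14:15–16:00.
Lars free within 10:00–16:00: 10:45–12:30, 12:45–14:00, 14:30–14:45, 15:00–15:15.
Yusuf ∩ Callum: 10:45–11:00, 11:15–11:30, 11:45–12:15, 13:45–14:00, 14:15–14:45, 15:00–16:00.
Yusuf ∩ Callum ∩ Oksana: 10:45–11:00, 11:15–11:30, 13:45–14:00, 14:15–14:45, 15:00–16:00.
Yusuf ∩ Callum ∩ Oksana ∩ Lars: 10:45–11:00, 11:15–11:30, 13:45–14:00, 14:30–14:45, 15:00–15:15.
Restricted to 10:30–15:00: 10:45–11:00, 11:15–11:30, 13:45–14:00, 14:30–14:45.
Windows ≥ 15 min: 10:45–11:00, 11:15–11:30, 13:45–14:00, 14:30–14:45.
That's 4 windows.

4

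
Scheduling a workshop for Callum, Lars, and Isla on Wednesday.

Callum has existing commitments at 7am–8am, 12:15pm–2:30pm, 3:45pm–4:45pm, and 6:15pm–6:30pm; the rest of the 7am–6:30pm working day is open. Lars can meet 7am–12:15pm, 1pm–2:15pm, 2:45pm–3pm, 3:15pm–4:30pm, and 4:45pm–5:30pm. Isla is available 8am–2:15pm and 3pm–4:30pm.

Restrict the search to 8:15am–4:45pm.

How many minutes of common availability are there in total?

270 minutes

Callum free within 07:00–18:30: 08:00–12:15, 14:30–15:45, 16:45–18:15.
Callum ∩ Lars: 08:00–12:15, 14:45–15:00, 15:15–15:45, 16:45–17:30.
Callum ∩ Lars ∩ Isla: 08:00–12:15, 15:15–15:45.
Restricted to 08:15–16:45: 08:15–12:15, 15:15–15:45.
Total common minutes: 240 + 30 = 270.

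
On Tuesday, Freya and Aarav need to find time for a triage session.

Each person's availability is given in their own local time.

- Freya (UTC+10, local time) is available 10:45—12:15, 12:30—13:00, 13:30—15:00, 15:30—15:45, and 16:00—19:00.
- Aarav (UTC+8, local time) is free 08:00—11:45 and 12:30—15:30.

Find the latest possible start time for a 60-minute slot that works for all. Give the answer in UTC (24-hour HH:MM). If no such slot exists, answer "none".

Freya → UTC: 00:45–02:15, 02:30–03:00, 03:30–05:00, 05:30–05:45, 06:00–09:00.
Aarav → UTC: 00:00–03:45, 04:30–07:30.
Freya ∩ Aarav: 00:45–02:15, 02:30–03:00, 03:30–03:45, 04:30–05:00, 05:30–05:45, 06:00–07:30.
Windows ≥ 60 min: 00:45–02:15, 06:00–07:30.
Latest start in the last window 06:00–07:30 is 07:30 − 60 min = 06:30.

06:30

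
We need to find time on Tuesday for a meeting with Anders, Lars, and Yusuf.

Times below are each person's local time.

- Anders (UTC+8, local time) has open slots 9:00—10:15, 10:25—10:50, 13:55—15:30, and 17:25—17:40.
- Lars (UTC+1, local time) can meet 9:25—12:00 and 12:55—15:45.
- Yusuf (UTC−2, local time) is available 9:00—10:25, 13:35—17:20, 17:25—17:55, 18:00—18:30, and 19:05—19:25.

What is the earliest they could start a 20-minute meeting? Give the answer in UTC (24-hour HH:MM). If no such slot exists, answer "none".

Anders → UTC: 01:00–02:15, 02:25–02:50, 05:55–07:30, 09:25–09:40.
Lars → UTC: 08:25–11:00, 11:55–14:45.
Yusuf → UTC: 11:00–12:25, 15:35–19:20, 19:25–19:55, 20:00–20:30, 21:05–21:25.
Anders ∩ Lars: 09:25–09:40.
Anders ∩ Lars ∩ Yusuf: (none).
Windows ≥ 20 min: (none).

none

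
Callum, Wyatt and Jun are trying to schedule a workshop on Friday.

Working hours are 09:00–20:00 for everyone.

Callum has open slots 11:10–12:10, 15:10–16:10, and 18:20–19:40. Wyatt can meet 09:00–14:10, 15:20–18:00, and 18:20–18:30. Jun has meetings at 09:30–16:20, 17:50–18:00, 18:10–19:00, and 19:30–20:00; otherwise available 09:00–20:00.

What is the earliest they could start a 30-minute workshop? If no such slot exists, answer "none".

Jun free within 09:00–20:00: 09:00–09:30, 16:20–17:50, 18:00–18:10, 19:00–19:30.
Callum ∩ Wyatt: 11:10–12:10, 15:20–16:10, 18:20–18:30.
Callum ∩ Wyatt ∩ Jun: (none).
Windows ≥ 30 min: (none).

none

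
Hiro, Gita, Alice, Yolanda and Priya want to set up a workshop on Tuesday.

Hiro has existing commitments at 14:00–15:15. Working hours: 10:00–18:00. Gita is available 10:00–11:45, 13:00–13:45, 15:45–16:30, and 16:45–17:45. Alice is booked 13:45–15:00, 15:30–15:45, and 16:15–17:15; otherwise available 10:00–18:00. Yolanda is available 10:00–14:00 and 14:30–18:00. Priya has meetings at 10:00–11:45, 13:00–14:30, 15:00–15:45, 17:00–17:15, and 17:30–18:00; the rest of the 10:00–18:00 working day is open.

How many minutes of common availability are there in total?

45 minutes

Hiro free within 10:00–18:00: 10:00–14:00, 15:15–18:00.
Alice free within 10:00–18:00: 10:00–13:45, 15:00–15:30, 15:45–16:15, 17:15–18:00.
Priya free within 10:00–18:00: 11:45–13:00, 14:30–15:00, 15:45–17:00, 17:15–17:30.
Hiro ∩ Gita: 10:00–11:45, 13:00–13:45, 15:45–16:30, 16:45–17:45.
Hiro ∩ Gita ∩ Alice: 10:00–11:45, 13:00–13:45, 15:45–16:15, 17:15–17:45.
Hiro ∩ Gita ∩ Alice ∩ Yolanda: 10:00–11:45, 13:00–13:45, 15:45–16:15, 17:15–17:45.
Hiro ∩ Gita ∩ Alice ∩ Yolanda ∩ Priya: 15:45–16:15, 17:15–17:30.
Total common minutes: 30 + 15 = 45.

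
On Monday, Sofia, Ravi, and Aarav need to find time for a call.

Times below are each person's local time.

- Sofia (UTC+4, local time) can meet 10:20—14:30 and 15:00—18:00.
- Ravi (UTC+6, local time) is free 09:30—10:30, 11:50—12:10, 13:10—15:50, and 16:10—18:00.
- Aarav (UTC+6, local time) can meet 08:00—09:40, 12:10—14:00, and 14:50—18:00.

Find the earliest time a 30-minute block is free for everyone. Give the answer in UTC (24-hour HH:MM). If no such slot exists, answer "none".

Sofia → UTC: 06:20–10:30, 11:00–14:00.
Ravi → UTC: 03:30–04:30, 05:50–06:10, 07:10–09:50, 10:10–12:00.
Aarav → UTC: 02:00–03:40, 06:10–08:00, 08:50–12:00.
Sofia ∩ Ravi: 07:10–09:50, 10:10–10:30, 11:00–12:00.
Sofia ∩ Ravi ∩ Aarav: 07:10–08:00, 08:50–09:50, 10:10–10:30, 11:00–12:00.
Windows ≥ 30 min: 07:10–08:00, 08:50–09:50, 11:00–12:00.
Earliest such window starts at 07:10.

07:10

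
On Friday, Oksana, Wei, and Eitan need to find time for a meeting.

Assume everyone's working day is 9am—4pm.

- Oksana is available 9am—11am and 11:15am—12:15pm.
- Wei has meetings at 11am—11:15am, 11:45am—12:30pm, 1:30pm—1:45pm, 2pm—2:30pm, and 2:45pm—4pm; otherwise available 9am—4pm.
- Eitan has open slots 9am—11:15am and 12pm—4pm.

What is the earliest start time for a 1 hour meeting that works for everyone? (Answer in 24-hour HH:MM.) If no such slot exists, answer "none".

Wei free within 09:00–16:00: 09:00–11:00, 11:15–11:45, 12:30–13:30, 13:45–14:00, 14:30–14:45.
Oksana ∩ Wei: 09:00–11:00, 11:15–11:45.
Oksana ∩ Wei ∩ Eitan: 09:00–11:00.
Windows ≥ 60 min: 09:00–11:00.
Earliest such window starts at 09:00.

09:00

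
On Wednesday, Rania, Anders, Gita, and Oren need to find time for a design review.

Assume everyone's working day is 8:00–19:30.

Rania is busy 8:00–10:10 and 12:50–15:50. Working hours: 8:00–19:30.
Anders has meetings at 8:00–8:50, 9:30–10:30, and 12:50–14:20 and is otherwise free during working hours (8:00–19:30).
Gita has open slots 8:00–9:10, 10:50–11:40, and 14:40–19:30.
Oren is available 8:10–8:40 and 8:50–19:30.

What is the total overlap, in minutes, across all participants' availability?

270 minutes

Rania free within 08:00–19:30: 10:10–12:50, 15:50–19:30.
Anders free within 08:00–19:30: 08:50–09:30, 10:30–12:50, 14:20–19:30.
Rania ∩ Anders: 10:30–12:50, 15:50–19:30.
Rania ∩ Anders ∩ Gita: 10:50–11:40, 15:50–19:30.
Rania ∩ Anders ∩ Gita ∩ Oren: 10:50–11:40, 15:50–19:30.
Total common minutes: 50 + 220 = 270.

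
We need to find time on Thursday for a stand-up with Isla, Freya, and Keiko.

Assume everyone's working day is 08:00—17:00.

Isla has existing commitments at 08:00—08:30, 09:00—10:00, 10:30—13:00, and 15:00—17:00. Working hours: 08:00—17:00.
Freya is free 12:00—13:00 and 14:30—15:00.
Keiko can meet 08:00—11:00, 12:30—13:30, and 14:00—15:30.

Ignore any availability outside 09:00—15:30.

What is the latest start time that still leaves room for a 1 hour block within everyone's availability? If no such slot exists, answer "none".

none

Isla free within 08:00–17:00: 08:30–09:00, 10:00–10:30, 13:00–15:00.
Isla ∩ Freya: 14:30–15:00.
Isla ∩ Freya ∩ Keiko: 14:30–15:00.
Restricted to 09:00–15:30: 14:30–15:00.
Windows ≥ 60 min: (none).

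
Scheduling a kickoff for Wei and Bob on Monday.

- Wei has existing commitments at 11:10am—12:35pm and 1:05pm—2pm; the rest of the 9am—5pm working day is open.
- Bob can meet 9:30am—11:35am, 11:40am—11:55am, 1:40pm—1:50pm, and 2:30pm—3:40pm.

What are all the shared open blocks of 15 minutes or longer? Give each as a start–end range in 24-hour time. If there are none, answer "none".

Wei free within 09:00–17:00: 09:00–11:10, 12:35–13:05, 14:00–17:00.
Wei ∩ Bob: 09:30–11:10, 14:30–15:40.
Windows ≥ 15 min: 09:30–11:10, 14:30–15:40.

09:30–11:10, 14:30–15:40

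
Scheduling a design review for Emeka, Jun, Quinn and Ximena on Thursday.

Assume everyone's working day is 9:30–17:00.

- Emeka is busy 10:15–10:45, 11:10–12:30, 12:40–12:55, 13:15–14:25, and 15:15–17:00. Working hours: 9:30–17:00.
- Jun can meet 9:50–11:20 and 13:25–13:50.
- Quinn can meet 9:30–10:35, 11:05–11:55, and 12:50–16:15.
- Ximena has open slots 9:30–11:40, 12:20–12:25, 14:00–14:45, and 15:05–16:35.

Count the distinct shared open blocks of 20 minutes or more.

1

Emeka free within 09:30–17:00: 09:30–10:15, 10:45–11:10, 12:30–12:40, 12:55–13:15, 14:25–15:15.
Emeka ∩ Jun: 09:50–10:15, 10:45–11:10.
Emeka ∩ Jun ∩ Quinn: 09:50–10:15, 11:05–11:10.
Emeka ∩ Jun ∩ Quinn ∩ Ximena: 09:50–10:15, 11:05–11:10.
Windows ≥ 20 min: 09:50–10:15.
That's 1 window.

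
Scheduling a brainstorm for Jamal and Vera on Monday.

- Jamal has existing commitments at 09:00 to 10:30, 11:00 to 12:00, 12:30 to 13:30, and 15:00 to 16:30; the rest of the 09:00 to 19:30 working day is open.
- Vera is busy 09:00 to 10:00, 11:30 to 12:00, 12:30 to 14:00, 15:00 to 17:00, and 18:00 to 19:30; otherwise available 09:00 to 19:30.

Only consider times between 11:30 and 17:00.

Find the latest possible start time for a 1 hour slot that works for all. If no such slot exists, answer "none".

14:00

Jamal free within 09:00–19:30: 10:30–11:00, 12:00–12:30, 13:30–15:00, 16:30–19:30.
Vera free within 09:00–19:30: 10:00–11:30, 12:00–12:30, 14:00–15:00, 17:00–18:00.
Jamal ∩ Vera: 10:30–11:00, 12:00–12:30, 14:00–15:00, 17:00–18:00.
Restricted to 11:30–17:00: 12:00–12:30, 14:00–15:00.
Windows ≥ 60 min: 14:00–15:00.
Latest start in the last window 14:00–15:00 is 15:00 − 60 min = 14:00.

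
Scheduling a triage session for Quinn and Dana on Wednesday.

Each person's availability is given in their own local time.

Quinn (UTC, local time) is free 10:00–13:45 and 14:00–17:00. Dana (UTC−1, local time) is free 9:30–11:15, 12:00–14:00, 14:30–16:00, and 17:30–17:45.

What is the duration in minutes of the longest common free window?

Quinn → UTC: 10:00–13:45, 14:00–17:00.
Dana → UTC: 10:30–12:15, 13:00–15:00, 15:30–17:00, 18:30–18:45.
Quinn ∩ Dana: 10:30–12:15, 13:00–13:45, 14:00–15:00, 15:30–17:00.
Common window lengths: 105, 45, 60, 90 min; longest is 105.

105 minutes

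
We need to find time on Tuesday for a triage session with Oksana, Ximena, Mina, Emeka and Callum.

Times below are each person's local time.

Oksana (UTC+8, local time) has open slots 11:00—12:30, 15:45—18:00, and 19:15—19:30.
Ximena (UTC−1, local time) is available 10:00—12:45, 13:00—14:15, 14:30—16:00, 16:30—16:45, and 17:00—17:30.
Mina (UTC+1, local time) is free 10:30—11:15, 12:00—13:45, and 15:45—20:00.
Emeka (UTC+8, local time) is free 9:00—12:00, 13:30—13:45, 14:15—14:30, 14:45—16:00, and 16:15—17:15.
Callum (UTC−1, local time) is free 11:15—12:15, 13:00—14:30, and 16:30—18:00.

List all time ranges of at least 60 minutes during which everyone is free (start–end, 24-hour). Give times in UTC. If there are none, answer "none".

Oksana → UTC: 03:00–04:30, 07:45–10:00, 11:15–11:30.
Ximena → UTC: 11:00–13:45, 14:00–15:15, 15:30–17:00, 17:30–17:45, 18:00–18:30.
Mina → UTC: 09:30–10:15, 11:00–12:45, 14:45–19:00.
Emeka → UTC: 01:00–04:00, 05:30–05:45, 06:15–06:30, 06:45–08:00, 08:15–09:15.
Callum → UTC: 12:15–13:15, 14:00–15:30, 17:30–19:00.
Oksana ∩ Ximena: 11:15–11:30.
Oksana ∩ Ximena ∩ Mina: 11:15–11:30.
Oksana ∩ Ximena ∩ Mina ∩ Emeka: (none).
Oksana ∩ Ximena ∩ Mina ∩ Emeka ∩ Callum: (none).
Windows ≥ 60 min: (none).

none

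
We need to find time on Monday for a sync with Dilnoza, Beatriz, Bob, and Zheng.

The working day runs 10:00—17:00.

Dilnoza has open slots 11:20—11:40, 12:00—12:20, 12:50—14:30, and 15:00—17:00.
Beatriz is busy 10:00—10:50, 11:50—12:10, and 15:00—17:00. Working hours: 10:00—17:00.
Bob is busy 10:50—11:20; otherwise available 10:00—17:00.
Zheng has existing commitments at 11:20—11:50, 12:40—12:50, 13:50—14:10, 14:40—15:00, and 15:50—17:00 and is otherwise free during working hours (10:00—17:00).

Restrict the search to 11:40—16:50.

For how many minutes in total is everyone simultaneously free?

90 minutes

Beatriz free within 10:00–17:00: 10:50–11:50, 12:10–15:00.
Bob free within 10:00–17:00: 10:00–10:50, 11:20–17:00.
Zheng free within 10:00–17:00: 10:00–11:20, 11:50–12:40, 12:50–13:50, 14:10–14:40, 15:00–15:50.
Dilnoza ∩ Beatriz: 11:20–11:40, 12:10–12:20, 12:50–14:30.
Dilnoza ∩ Beatriz ∩ Bob: 11:20–11:40, 12:10–12:20, 12:50–14:30.
Dilnoza ∩ Beatriz ∩ Bob ∩ Zheng: 12:10–12:20, 12:50–13:50, 14:10–14:30.
Restricted to 11:40–16:50: 12:10–12:20, 12:50–13:50, 14:10–14:30.
Total common minutes: 10 + 60 + 20 = 90.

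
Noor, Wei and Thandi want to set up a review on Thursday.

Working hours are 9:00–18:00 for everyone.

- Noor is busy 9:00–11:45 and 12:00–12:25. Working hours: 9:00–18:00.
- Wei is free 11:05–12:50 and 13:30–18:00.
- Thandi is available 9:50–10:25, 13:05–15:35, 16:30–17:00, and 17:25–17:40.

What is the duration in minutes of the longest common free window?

125 minutes

Noor free within 09:00–18:00: 11:45–12:00, 12:25–18:00.
Noor ∩ Wei: 11:45–12:00, 12:25–12:50, 13:30–18:00.
Noor ∩ Wei ∩ Thandi: 13:30–15:35, 16:30–17:00, 17:25–17:40.
Common window lengths: 125, 30, 15 min; longest is 125.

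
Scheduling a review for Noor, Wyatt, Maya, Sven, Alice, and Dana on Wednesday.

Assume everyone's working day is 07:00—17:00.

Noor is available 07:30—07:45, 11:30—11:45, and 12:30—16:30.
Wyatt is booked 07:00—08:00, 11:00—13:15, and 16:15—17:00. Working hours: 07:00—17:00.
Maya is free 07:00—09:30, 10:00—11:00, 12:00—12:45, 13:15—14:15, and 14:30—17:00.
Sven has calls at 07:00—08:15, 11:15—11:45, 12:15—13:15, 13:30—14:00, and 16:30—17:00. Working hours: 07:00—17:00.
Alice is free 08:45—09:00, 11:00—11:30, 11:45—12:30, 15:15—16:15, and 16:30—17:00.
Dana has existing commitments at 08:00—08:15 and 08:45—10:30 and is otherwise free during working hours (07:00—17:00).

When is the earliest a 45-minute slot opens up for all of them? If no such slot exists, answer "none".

Wyatt free within 07:00–17:00: 08:00–11:00, 13:15–16:15.
Sven free within 07:00–17:00: 08:15–11:15, 11:45–12:15, 13:15–13:30, 14:00–16:30.
Dana free within 07:00–17:00: 07:00–08:00, 08:15–08:45, 10:30–17:00.
Noor ∩ Wyatt: 13:15–16:15.
Noor ∩ Wyatt ∩ Maya: 13:15–14:15, 14:30–16:15.
Noor ∩ Wyatt ∩ Maya ∩ Sven: 13:15–13:30, 14:00–14:15, 14:30–16:15.
Noor ∩ Wyatt ∩ Maya ∩ Sven ∩ Alice: 15:15–16:15.
Noor ∩ Wyatt ∩ Maya ∩ Sven ∩ Alice ∩ Dana: 15:15–16:15.
Windows ≥ 45 min: 15:15–16:15.
Earliest such window starts at 15:15.

15:15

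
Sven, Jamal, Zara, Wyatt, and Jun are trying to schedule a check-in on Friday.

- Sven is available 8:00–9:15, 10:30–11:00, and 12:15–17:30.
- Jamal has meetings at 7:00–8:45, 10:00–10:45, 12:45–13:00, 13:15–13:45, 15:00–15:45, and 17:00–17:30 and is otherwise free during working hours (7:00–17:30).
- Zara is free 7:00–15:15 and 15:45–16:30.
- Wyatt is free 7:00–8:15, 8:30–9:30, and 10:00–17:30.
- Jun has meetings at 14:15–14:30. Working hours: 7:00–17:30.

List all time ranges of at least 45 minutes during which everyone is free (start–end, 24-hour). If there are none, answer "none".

15:45–16:30

Jamal free within 07:00–17:30: 08:45–10:00, 10:45–12:45, 13:00–13:15, 13:45–15:00, 15:45–17:00.
Jun free within 07:00–17:30: 07:00–14:15, 14:30–17:30.
Sven ∩ Jamal: 08:45–09:15, 10:45–11:00, 12:15–12:45, 13:00–13:15, 13:45–15:00, 15:45–17:00.
Sven ∩ Jamal ∩ Zara: 08:45–09:15, 10:45–11:00, 12:15–12:45, 13:00–13:15, 13:45–15:00, 15:45–16:30.
Sven ∩ Jamal ∩ Zara ∩ Wyatt: 08:45–09:15, 10:45–11:00, 12:15–12:45, 13:00–13:15, 13:45–15:00, 15:45–16:30.
Sven ∩ Jamal ∩ Zara ∩ Wyatt ∩ Jun: 08:45–09:15, 10:45–11:00, 12:15–12:45, 13:00–13:15, 13:45–14:15, 14:30–15:00, 15:45–16:30.
Windows ≥ 45 min: 15:45–16:30.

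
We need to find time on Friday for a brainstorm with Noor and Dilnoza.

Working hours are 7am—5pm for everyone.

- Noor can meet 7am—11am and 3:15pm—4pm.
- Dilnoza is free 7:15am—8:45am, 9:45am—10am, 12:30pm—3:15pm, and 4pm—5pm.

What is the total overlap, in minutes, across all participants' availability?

105 minutes

Noor ∩ Dilnoza: 07:15–08:45, 09:45–10:00.
Total common minutes: 90 + 15 = 105.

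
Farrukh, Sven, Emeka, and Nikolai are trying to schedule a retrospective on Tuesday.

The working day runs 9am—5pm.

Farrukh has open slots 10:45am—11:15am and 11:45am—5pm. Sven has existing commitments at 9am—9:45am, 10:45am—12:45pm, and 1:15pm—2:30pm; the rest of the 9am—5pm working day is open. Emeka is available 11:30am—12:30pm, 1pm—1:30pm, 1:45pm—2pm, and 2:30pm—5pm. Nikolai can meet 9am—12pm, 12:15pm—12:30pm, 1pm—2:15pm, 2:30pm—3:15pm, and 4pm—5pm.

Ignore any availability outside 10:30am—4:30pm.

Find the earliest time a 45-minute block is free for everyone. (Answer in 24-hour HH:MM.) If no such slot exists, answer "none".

14:30

Sven free within 09:00–17:00: 09:45–10:45, 12:45–13:15, 14:30–17:00.
Farrukh ∩ Sven: 12:45–13:15, 14:30–17:00.
Farrukh ∩ Sven ∩ Emeka: 13:00–13:15, 14:30–17:00.
Farrukh ∩ Sven ∩ Emeka ∩ Nikolai: 13:00–13:15, 14:30–15:15, 16:00–17:00.
Restricted to 10:30–16:30: 13:00–13:15, 14:30–15:15, 16:00–16:30.
Windows ≥ 45 min: 14:30–15:15.
Earliest such window starts at 14:30.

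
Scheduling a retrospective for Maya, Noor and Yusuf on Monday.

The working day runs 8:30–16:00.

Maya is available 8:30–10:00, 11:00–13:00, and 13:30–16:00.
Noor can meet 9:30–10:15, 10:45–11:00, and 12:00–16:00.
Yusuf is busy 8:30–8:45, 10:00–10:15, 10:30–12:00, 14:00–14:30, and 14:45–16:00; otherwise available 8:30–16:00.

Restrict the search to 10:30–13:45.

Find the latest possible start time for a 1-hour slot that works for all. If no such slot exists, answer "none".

12:00

Yusuf free within 08:30–16:00: 08:45–10:00, 10:15–10:30, 12:00–14:00, 14:30–14:45.
Maya ∩ Noor: 09:30–10:00, 12:00–13:00, 13:30–16:00.
Maya ∩ Noor ∩ Yusuf: 09:30–10:00, 12:00–13:00, 13:30–14:00, 14:30–14:45.
Restricted to 10:30–13:45: 12:00–13:00, 13:30–13:45.
Windows ≥ 60 min: 12:00–13:00.
Latest start in the last window 12:00–13:00 is 13:00 − 60 min = 12:00.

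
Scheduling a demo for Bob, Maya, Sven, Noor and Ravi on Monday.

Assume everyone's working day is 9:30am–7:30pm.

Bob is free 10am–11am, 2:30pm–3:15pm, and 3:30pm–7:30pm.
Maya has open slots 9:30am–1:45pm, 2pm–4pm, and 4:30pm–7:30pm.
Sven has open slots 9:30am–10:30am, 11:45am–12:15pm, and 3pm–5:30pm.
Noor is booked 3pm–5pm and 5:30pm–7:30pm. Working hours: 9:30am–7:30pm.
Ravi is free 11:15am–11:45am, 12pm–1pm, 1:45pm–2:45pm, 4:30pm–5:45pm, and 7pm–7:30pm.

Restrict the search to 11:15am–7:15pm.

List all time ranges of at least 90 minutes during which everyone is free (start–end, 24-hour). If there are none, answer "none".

none

Noor free within 09:30–19:30: 09:30–15:00, 17:00–17:30.
Bob ∩ Maya: 10:00–11:00, 14:30–15:15, 15:30–16:00, 16:30–19:30.
Bob ∩ Maya ∩ Sven: 10:00–10:30, 15:00–15:15, 15:30–16:00, 16:30–17:30.
Bob ∩ Maya ∩ Sven ∩ Noor: 10:00–10:30, 17:00–17:30.
Bob ∩ Maya ∩ Sven ∩ Noor ∩ Ravi: 17:00–17:30.
Restricted to 11:15–19:15: 17:00–17:30.
Windows ≥ 90 min: (none).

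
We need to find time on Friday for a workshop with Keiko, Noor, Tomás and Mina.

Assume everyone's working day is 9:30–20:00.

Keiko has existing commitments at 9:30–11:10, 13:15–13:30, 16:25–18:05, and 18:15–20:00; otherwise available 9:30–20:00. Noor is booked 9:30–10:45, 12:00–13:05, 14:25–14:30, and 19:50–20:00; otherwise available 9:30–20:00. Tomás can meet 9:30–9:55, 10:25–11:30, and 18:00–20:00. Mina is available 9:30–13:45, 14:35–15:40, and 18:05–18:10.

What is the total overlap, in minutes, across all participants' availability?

25 minutes

Keiko free within 09:30–20:00: 11:10–13:15, 13:30–16:25, 18:05–18:15.
Noor free within 09:30–20:00: 10:45–12:00, 13:05–14:25, 14:30–19:50.
Keiko ∩ Noor: 11:10–12:00, 13:05–13:15, 13:30–14:25, 14:30–16:25, 18:05–18:15.
Keiko ∩ Noor ∩ Tomás: 11:10–11:30, 18:05–18:15.
Keiko ∩ Noor ∩ Tomás ∩ Mina: 11:10–11:30, 18:05–18:10.
Total common minutes: 20 + 5 = 25.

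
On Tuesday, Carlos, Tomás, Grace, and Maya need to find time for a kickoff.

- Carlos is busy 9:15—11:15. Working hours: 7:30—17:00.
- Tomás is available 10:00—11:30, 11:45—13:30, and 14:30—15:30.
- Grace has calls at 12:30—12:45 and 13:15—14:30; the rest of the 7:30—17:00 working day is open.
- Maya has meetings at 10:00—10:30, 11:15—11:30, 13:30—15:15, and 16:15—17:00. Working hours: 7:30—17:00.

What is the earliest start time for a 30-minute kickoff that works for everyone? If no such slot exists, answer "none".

11:45

Carlos free within 07:30–17:00: 07:30–09:15, 11:15–17:00.
Grace free within 07:30–17:00: 07:30–12:30, 12:45–13:15, 14:30–17:00.
Maya free within 07:30–17:00: 07:30–10:00, 10:30–11:15, 11:30–13:30, 15:15–16:15.
Carlos ∩ Tomás: 11:15–11:30, 11:45–13:30, 14:30–15:30.
Carlos ∩ Tomás ∩ Grace: 11:15–11:30, 11:45–12:30, 12:45–13:15, 14:30–15:30.
Carlos ∩ Tomás ∩ Grace ∩ Maya: 11:45–12:30, 12:45–13:15, 15:15–15:30.
Windows ≥ 30 min: 11:45–12:30, 12:45–13:15.
Earliest such window starts at 11:45.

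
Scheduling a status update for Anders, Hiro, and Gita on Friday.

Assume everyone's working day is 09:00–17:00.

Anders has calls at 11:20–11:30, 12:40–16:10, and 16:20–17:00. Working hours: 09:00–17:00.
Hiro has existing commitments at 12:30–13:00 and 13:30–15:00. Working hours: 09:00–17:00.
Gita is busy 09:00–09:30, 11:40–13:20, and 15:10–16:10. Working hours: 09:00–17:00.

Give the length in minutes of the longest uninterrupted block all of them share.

110 minutes

Anders free within 09:00–17:00: 09:00–11:20, 11:30–12:40, 16:10–16:20.
Hiro free within 09:00–17:00: 09:00–12:30, 13:00–13:30, 15:00–17:00.
Gita free within 09:00–17:00: 09:30–11:40, 13:20–15:10, 16:10–17:00.
Anders ∩ Hiro: 09:00–11:20, 11:30–12:30, 16:10–16:20.
Anders ∩ Hiro ∩ Gita: 09:30–11:20, 11:30–11:40, 16:10–16:20.
Common window lengths: 110, 10, 10 min; longest is 110.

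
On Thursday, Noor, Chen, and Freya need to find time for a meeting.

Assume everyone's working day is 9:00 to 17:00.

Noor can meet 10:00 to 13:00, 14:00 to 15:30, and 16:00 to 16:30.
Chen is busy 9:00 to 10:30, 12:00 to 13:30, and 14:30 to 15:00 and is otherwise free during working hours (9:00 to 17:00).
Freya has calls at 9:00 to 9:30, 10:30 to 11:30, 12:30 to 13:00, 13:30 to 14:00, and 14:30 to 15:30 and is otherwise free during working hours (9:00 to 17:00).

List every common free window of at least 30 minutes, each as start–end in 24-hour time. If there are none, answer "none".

11:30–12:00, 14:00–14:30, 16:00–16:30

Chen free within 09:00–17:00: 10:30–12:00, 13:30–14:30, 15:00–17:00.
Freya free within 09:00–17:00: 09:30–10:30, 11:30–12:30, 13:00–13:30, 14:00–14:30, 15:30–17:00.
Noor ∩ Chen: 10:30–12:00, 14:00–14:30, 15:00–15:30, 16:00–16:30.
Noor ∩ Chen ∩ Freya: 11:30–12:00, 14:00–14:30, 16:00–16:30.
Windows ≥ 30 min: 11:30–12:00, 14:00–14:30, 16:00–16:30.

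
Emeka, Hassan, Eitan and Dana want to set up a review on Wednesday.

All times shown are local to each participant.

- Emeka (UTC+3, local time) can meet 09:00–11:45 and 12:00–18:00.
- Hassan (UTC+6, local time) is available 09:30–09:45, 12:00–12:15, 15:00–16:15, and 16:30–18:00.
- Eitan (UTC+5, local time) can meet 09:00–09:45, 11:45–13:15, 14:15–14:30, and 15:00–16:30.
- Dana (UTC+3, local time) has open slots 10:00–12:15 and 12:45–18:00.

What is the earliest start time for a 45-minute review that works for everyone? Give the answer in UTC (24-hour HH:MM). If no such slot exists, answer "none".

10:30

Emeka → UTC: 06:00–08:45, 09:00–15:00.
Hassan → UTC: 03:30–03:45, 06:00–06:15, 09:00–10:15, 10:30–12:00.
Eitan → UTC: 04:00–04:45, 06:45–08:15, 09:15–09:30, 10:00–11:30.
Dana → UTC: 07:00–09:15, 09:45–15:00.
Emeka ∩ Hassan: 06:00–06:15, 09:00–10:15, 10:30–12:00.
Emeka ∩ Hassan ∩ Eitan: 09:15–09:30, 10:00–10:15, 10:30–11:30.
Emeka ∩ Hassan ∩ Eitan ∩ Dana: 10:00–10:15, 10:30–11:30.
Windows ≥ 45 min: 10:30–11:30.
Earliest such window starts at 10:30.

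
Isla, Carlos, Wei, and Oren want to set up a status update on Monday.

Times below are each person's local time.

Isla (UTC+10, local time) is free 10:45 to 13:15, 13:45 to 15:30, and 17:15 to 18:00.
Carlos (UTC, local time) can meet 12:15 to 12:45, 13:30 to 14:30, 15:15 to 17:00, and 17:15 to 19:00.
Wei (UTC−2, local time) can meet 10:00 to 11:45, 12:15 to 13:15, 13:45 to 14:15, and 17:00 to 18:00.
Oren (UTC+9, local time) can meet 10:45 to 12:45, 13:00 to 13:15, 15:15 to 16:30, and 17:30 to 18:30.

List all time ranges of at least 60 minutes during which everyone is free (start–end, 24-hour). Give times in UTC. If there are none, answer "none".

Isla → UTC: 00:45–03:15, 03:45–05:30, 07:15–08:00.
Carlos → UTC: 12:15–12:45, 13:30–14:30, 15:15–17:00, 17:15–19:00.
Wei → UTC: 12:00–13:45, 14:15–15:15, 15:45–16:15, 19:00–20:00.
Oren → UTC: 01:45–03:45, 04:00–04:15, 06:15–07:30, 08:30–09:30.
Isla ∩ Carlos: (none).
Isla ∩ Carlos ∩ Wei: (none).
Isla ∩ Carlos ∩ Wei ∩ Oren: (none).
Windows ≥ 60 min: (none).

none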